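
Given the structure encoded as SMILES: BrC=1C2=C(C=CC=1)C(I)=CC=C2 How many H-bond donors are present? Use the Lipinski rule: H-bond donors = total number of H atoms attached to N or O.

0

Donors: find every N or O and count the H atoms it carries.
  (no N or O atoms present)
Lipinski HBD = 0.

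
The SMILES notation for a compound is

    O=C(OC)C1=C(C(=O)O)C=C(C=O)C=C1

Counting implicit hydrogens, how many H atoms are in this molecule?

8

Walk through each heavy atom and fill implicit hydrogens from standard valence (C 4, N 3, O 2, S 2, halogen 1):
  atom 1: O, bond orders sum to 2 (valence 2) → 0 H
  atom 2: C, bond orders sum to 4 (valence 4) → 0 H
  atom 3: O, bond orders sum to 2 (valence 2) → 0 H
  atom 4: C, bond orders sum to 1 (valence 4) → 3 H
  atom 5: C, bond orders sum to 4 (valence 4) → 0 H
  atom 6: C, bond orders sum to 4 (valence 4) → 0 H
  atom 7: C, bond orders sum to 4 (valence 4) → 0 H
  atom 8: O, bond orders sum to 2 (valence 2) → 0 H
  atom 9: O, bond orders sum to 1 (valence 2) → 1 H
  atom 10: C, bond orders sum to 3 (valence 4) → 1 H
  atom 11: C, bond orders sum to 4 (valence 4) → 0 H
  atom 12: C, bond orders sum to 3 (valence 4) → 1 H
  atom 13: O, bond orders sum to 2 (valence 2) → 0 H
  atom 14: C, bond orders sum to 3 (valence 4) → 1 H
  atom 15: C, bond orders sum to 3 (valence 4) → 1 H
Total hydrogens: 8.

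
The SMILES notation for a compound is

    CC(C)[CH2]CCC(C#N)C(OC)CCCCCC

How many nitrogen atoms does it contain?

Scan the SMILES for N atoms (remember two-letter symbols like Cl and Br are single atoms).
Nitrogen count: 1.

1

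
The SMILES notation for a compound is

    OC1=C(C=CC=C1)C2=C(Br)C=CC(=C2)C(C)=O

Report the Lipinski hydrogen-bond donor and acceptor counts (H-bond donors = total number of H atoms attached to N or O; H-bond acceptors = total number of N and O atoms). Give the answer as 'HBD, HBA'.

1, 2

Donors: find every N or O and count the H atoms it carries.
  atom 1 (O): bond orders sum to 1 → 1 H
  atom 17 (O): bond orders sum to 2 → 0 H
Lipinski HBD = 1.
Acceptors: N atoms = 0, O atoms = 2 → HBA = 2.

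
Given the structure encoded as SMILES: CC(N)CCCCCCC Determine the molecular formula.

Walk through each heavy atom and fill implicit hydrogens from standard valence (C 4, N 3, O 2, S 2, halogen 1):
  atom 1: C, bond orders sum to 1 (valence 4) → 3 H
  atom 2: C, bond orders sum to 3 (valence 4) → 1 H
  atom 3: N, bond orders sum to 1 (valence 3) → 2 H
  atom 4: C, bond orders sum to 2 (valence 4) → 2 H
  atom 5: C, bond orders sum to 2 (valence 4) → 2 H
  atom 6: C, bond orders sum to 2 (valence 4) → 2 H
  atom 7: C, bond orders sum to 2 (valence 4) → 2 H
  atom 8: C, bond orders sum to 2 (valence 4) → 2 H
  atom 9: C, bond orders sum to 2 (valence 4) → 2 H
  atom 10: C, bond orders sum to 1 (valence 4) → 3 H
Totals → C:9, H:21, N:1.
In Hill order: C9H21N.

C9H21N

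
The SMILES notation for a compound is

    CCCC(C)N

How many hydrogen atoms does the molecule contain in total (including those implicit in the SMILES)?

Walk through each heavy atom and fill implicit hydrogens from standard valence (C 4, N 3, O 2, S 2, halogen 1):
  atom 1: C, bond orders sum to 1 (valence 4) → 3 H
  atom 2: C, bond orders sum to 2 (valence 4) → 2 H
  atom 3: C, bond orders sum to 2 (valence 4) → 2 H
  atom 4: C, bond orders sum to 3 (valence 4) → 1 H
  atom 5: C, bond orders sum to 1 (valence 4) → 3 H
  atom 6: N, bond orders sum to 1 (valence 3) → 2 H
Total hydrogens: 13.

13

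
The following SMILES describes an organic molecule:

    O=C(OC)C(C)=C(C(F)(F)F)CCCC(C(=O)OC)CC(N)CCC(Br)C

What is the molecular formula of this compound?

C18H29BrF3NO4

Walk through each heavy atom and fill implicit hydrogens from standard valence (C 4, N 3, O 2, S 2, halogen 1):
  atom 1: O, bond orders sum to 2 (valence 2) → 0 H
  atom 2: C, bond orders sum to 4 (valence 4) → 0 H
  atom 3: O, bond orders sum to 2 (valence 2) → 0 H
  atom 4: C, bond orders sum to 1 (valence 4) → 3 H
  atom 5: C, bond orders sum to 4 (valence 4) → 0 H
  atom 6: C, bond orders sum to 1 (valence 4) → 3 H
  atom 7: C, bond orders sum to 4 (valence 4) → 0 H
  atom 8: C, bond orders sum to 4 (valence 4) → 0 H
  atom 9: F (halogen, monovalent) → 0 H
  atom 10: F (halogen, monovalent) → 0 H
  atom 11: F (halogen, monovalent) → 0 H
  atom 12: C, bond orders sum to 2 (valence 4) → 2 H
  atom 13: C, bond orders sum to 2 (valence 4) → 2 H
  atom 14: C, bond orders sum to 2 (valence 4) → 2 H
  atom 15: C, bond orders sum to 3 (valence 4) → 1 H
  atom 16: C, bond orders sum to 4 (valence 4) → 0 H
  atom 17: O, bond orders sum to 2 (valence 2) → 0 H
  atom 18: O, bond orders sum to 2 (valence 2) → 0 H
  atom 19: C, bond orders sum to 1 (valence 4) → 3 H
  atom 20: C, bond orders sum to 2 (valence 4) → 2 H
  atom 21: C, bond orders sum to 3 (valence 4) → 1 H
  atom 22: N, bond orders sum to 1 (valence 3) → 2 H
  atom 23: C, bond orders sum to 2 (valence 4) → 2 H
  atom 24: C, bond orders sum to 2 (valence 4) → 2 H
  atom 25: C, bond orders sum to 3 (valence 4) → 1 H
  atom 26: Br (halogen, monovalent) → 0 H
  atom 27: C, bond orders sum to 1 (valence 4) → 3 H
Totals → C:18, H:29, Br:1, F:3, N:1, O:4.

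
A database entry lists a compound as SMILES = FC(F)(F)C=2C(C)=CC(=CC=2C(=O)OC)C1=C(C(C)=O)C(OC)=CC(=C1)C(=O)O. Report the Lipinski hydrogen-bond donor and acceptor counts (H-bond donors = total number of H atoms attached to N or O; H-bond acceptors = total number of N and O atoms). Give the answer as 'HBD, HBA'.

Donors: find every N or O and count the H atoms it carries.
  atom 13 (O): bond orders sum to 2 → 0 H
  atom 14 (O): bond orders sum to 2 → 0 H
  atom 20 (O): bond orders sum to 2 → 0 H
  atom 22 (O): bond orders sum to 2 → 0 H
  atom 28 (O): bond orders sum to 2 → 0 H
  atom 29 (O): bond orders sum to 1 → 1 H
Lipinski HBD = 1.
Acceptors: N atoms = 0, O atoms = 6 → HBA = 6.

1, 6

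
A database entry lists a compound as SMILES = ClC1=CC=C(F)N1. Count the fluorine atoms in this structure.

1

Scan the SMILES for F atoms (remember two-letter symbols like Cl and Br are single atoms).
Fluorine count: 1.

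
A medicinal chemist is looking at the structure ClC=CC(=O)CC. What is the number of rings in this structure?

0

In SMILES, each pair of matching ring-closure digits denotes one ring-closing bond; the number of such bonds equals the number of independent rings.
Ring-closure bonds here: 0.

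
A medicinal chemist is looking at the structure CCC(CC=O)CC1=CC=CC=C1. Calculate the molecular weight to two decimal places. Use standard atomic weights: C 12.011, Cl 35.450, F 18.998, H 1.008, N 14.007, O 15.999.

First, the molecular formula is C12H16O (counting implicit H from valence).
  C: 12 × 12.011 = 144.132
  H: 16 × 1.008 = 16.128
  O: 1 × 15.999 = 15.999
Sum: 12×12.011 + 16×1.008 + 1×15.999 = 176.259 → 176.26 g/mol.

176.26 g/mol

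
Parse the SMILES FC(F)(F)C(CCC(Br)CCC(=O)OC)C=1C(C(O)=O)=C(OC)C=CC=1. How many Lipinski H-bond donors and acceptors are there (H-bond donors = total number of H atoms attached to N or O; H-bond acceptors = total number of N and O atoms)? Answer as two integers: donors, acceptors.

Donors: find every N or O and count the H atoms it carries.
  atom 13 (O): bond orders sum to 2 → 0 H
  atom 14 (O): bond orders sum to 2 → 0 H
  atom 19 (O): bond orders sum to 1 → 1 H
  atom 20 (O): bond orders sum to 2 → 0 H
  atom 22 (O): bond orders sum to 2 → 0 H
Lipinski HBD = 1.
Acceptors: N atoms = 0, O atoms = 5 → HBA = 5.

1, 5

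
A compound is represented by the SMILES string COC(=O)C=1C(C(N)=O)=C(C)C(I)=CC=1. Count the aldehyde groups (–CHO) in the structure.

Scan the SMILES for the aldehyde motif — none present.
Groups that are present: 1 amide, 1 ester.

0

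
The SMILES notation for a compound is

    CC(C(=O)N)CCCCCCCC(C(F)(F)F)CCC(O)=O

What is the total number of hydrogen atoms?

Walk through each heavy atom and fill implicit hydrogens from standard valence (C 4, N 3, O 2, S 2, halogen 1):
  atom 1: C, bond orders sum to 1 (valence 4) → 3 H
  atom 2: C, bond orders sum to 3 (valence 4) → 1 H
  atom 3: C, bond orders sum to 4 (valence 4) → 0 H
  atom 4: O, bond orders sum to 2 (valence 2) → 0 H
  atom 5: N, bond orders sum to 1 (valence 3) → 2 H
  atom 6: C, bond orders sum to 2 (valence 4) → 2 H
  atom 7: C, bond orders sum to 2 (valence 4) → 2 H
  atom 8: C, bond orders sum to 2 (valence 4) → 2 H
  atom 9: C, bond orders sum to 2 (valence 4) → 2 H
  atom 10: C, bond orders sum to 2 (valence 4) → 2 H
  atom 11: C, bond orders sum to 2 (valence 4) → 2 H
  atom 12: C, bond orders sum to 2 (valence 4) → 2 H
  atom 13: C, bond orders sum to 3 (valence 4) → 1 H
  atom 14: C, bond orders sum to 4 (valence 4) → 0 H
  atom 15: F (halogen, monovalent) → 0 H
  atom 16: F (halogen, monovalent) → 0 H
  atom 17: F (halogen, monovalent) → 0 H
  atom 18: C, bond orders sum to 2 (valence 4) → 2 H
  atom 19: C, bond orders sum to 2 (valence 4) → 2 H
  atom 20: C, bond orders sum to 4 (valence 4) → 0 H
  atom 21: O, bond orders sum to 1 (valence 2) → 1 H
  atom 22: O, bond orders sum to 2 (valence 2) → 0 H
Total hydrogens: 26.

26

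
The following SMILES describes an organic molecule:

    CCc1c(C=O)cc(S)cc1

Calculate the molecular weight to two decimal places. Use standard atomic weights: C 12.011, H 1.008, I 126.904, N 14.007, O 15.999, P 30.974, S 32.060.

166.24 g/mol

First, the molecular formula is C9H10OS (counting implicit H from valence).
  C: 9 × 12.011 = 108.099
  H: 10 × 1.008 = 10.080
  O: 1 × 15.999 = 15.999
  S: 1 × 32.060 = 32.060
Sum: 9×12.011 + 10×1.008 + 1×15.999 + 1×32.060 = 166.238 → 166.24 g/mol.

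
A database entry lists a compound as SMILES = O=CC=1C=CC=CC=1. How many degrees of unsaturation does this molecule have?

Degree of unsaturation = (number of rings) + (number of π bonds).
Ring closures in the SMILES: 1.
π bonds: 4 double bonds (each 1 DoU) → 4 DoU from unsaturation.
Total DoU = 1 + 4 = 5.

5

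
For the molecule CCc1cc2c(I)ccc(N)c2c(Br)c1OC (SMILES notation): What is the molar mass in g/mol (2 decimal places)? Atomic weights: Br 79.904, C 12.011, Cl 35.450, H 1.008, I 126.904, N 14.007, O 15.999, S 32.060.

406.06 g/mol

First, the molecular formula is C13H13BrINO (counting implicit H from valence).
  Br: 1 × 79.904 = 79.904
  C: 13 × 12.011 = 156.143
  H: 13 × 1.008 = 13.104
  I: 1 × 126.904 = 126.904
  N: 1 × 14.007 = 14.007
  O: 1 × 15.999 = 15.999
Sum: 1×79.904 + 13×12.011 + 13×1.008 + 1×126.904 + 1×14.007 + 1×15.999 = 406.061 → 406.06 g/mol.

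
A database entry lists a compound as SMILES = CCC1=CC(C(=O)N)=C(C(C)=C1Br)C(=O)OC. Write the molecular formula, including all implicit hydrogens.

C12H14BrNO3

Walk through each heavy atom and fill implicit hydrogens from standard valence (C 4, N 3, O 2, S 2, halogen 1):
  atom 1: C, bond orders sum to 1 (valence 4) → 3 H
  atom 2: C, bond orders sum to 2 (valence 4) → 2 H
  atom 3: C, bond orders sum to 4 (valence 4) → 0 H
  atom 4: C, bond orders sum to 3 (valence 4) → 1 H
  atom 5: C, bond orders sum to 4 (valence 4) → 0 H
  atom 6: C, bond orders sum to 4 (valence 4) → 0 H
  atom 7: O, bond orders sum to 2 (valence 2) → 0 H
  atom 8: N, bond orders sum to 1 (valence 3) → 2 H
  atom 9: C, bond orders sum to 4 (valence 4) → 0 H
  atom 10: C, bond orders sum to 4 (valence 4) → 0 H
  atom 11: C, bond orders sum to 1 (valence 4) → 3 H
  atom 12: C, bond orders sum to 4 (valence 4) → 0 H
  atom 13: Br (halogen, monovalent) → 0 H
  atom 14: C, bond orders sum to 4 (valence 4) → 0 H
  atom 15: O, bond orders sum to 2 (valence 2) → 0 H
  atom 16: O, bond orders sum to 2 (valence 2) → 0 H
  atom 17: C, bond orders sum to 1 (valence 4) → 3 H
Totals → C:12, H:14, Br:1, N:1, O:3.
In Hill order: C12H14BrNO3.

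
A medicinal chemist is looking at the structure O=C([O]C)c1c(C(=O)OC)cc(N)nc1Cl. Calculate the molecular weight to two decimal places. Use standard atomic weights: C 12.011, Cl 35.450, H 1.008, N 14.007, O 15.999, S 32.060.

First, the molecular formula is C9H9ClN2O4 (counting implicit H from valence).
  C: 9 × 12.011 = 108.099
  Cl: 1 × 35.450 = 35.450
  H: 9 × 1.008 = 9.072
  N: 2 × 14.007 = 28.014
  O: 4 × 15.999 = 63.996
Sum: 9×12.011 + 1×35.450 + 9×1.008 + 2×14.007 + 4×15.999 = 244.631 → 244.63 g/mol.

244.63 g/mol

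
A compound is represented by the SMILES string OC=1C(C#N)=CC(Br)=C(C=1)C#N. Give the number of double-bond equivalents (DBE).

8

Degree of unsaturation = (number of rings) + (number of π bonds).
Ring closures in the SMILES: 1.
π bonds: 3 double bonds (each 1 DoU), 2 triple bonds (each 2 DoU) → 7 DoU from unsaturation.
Total DoU = 1 + 7 = 8.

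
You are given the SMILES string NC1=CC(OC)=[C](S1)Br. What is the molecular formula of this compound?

C5H6BrNOS

Walk through each heavy atom and fill implicit hydrogens from standard valence (C 4, N 3, O 2, S 2, halogen 1):
  atom 1: N, bond orders sum to 1 (valence 3) → 2 H
  atom 2: C, bond orders sum to 4 (valence 4) → 0 H
  atom 3: C, bond orders sum to 3 (valence 4) → 1 H
  atom 4: C, bond orders sum to 4 (valence 4) → 0 H
  atom 5: O, bond orders sum to 2 (valence 2) → 0 H
  atom 6: C, bond orders sum to 1 (valence 4) → 3 H
  atom 7: C with explicit H count 0
  atom 8: S, bond orders sum to 2 (valence 2) → 0 H
  atom 9: Br (halogen, monovalent) → 0 H
Totals → C:5, H:6, Br:1, N:1, O:1, S:1.
In Hill order: C5H6BrNOS.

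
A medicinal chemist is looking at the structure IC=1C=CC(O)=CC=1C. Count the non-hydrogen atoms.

9

Every atom symbol written in the SMILES (organic subset) is one heavy atom; implicit H are not written.
Heavy atoms by element → C:7, I:1, O:1.
Total: 9.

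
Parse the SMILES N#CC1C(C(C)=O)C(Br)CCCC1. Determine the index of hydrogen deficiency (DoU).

Degree of unsaturation = (number of rings) + (number of π bonds).
Ring closures in the SMILES: 1.
π bonds: 1 double bond (each 1 DoU), 1 triple bond (each 2 DoU) → 3 DoU from unsaturation.
Total DoU = 1 + 3 = 4.

4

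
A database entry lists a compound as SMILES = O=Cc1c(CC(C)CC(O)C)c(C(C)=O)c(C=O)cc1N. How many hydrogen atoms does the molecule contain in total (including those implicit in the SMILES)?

Walk through each heavy atom and fill implicit hydrogens from standard valence (C 4, N 3, O 2, S 2, halogen 1); for lowercase aromatic atoms, an aromatic c carries 1 H when it has two neighbours and 0 H with three, and aromatic n carries 0 H:
  atom 1: O, bond orders sum to 2 (valence 2) → 0 H
  atom 2: C, bond orders sum to 3 (valence 4) → 1 H
  atom 3: aromatic c, 3 neighbours → 0 H
  atom 4: aromatic c, 3 neighbours → 0 H
  atom 5: C, bond orders sum to 2 (valence 4) → 2 H
  atom 6: C, bond orders sum to 3 (valence 4) → 1 H
  atom 7: C, bond orders sum to 1 (valence 4) → 3 H
  atom 8: C, bond orders sum to 2 (valence 4) → 2 H
  atom 9: C, bond orders sum to 3 (valence 4) → 1 H
  atom 10: O, bond orders sum to 1 (valence 2) → 1 H
  atom 11: C, bond orders sum to 1 (valence 4) → 3 H
  atom 12: aromatic c, 3 neighbours → 0 H
  atom 13: C, bond orders sum to 4 (valence 4) → 0 H
  atom 14: C, bond orders sum to 1 (valence 4) → 3 H
  atom 15: O, bond orders sum to 2 (valence 2) → 0 H
  atom 16: aromatic c, 3 neighbours → 0 H
  atom 17: C, bond orders sum to 3 (valence 4) → 1 H
  atom 18: O, bond orders sum to 2 (valence 2) → 0 H
  atom 19: aromatic c, 2 neighbours → 1 H
  atom 20: aromatic c, 3 neighbours → 0 H
  atom 21: N, bond orders sum to 1 (valence 3) → 2 H
Total hydrogens: 21.

21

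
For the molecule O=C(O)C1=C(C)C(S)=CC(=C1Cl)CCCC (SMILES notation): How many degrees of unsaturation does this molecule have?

5

Degree of unsaturation = (number of rings) + (number of π bonds).
Ring closures in the SMILES: 1.
π bonds: 4 double bonds (each 1 DoU) → 4 DoU from unsaturation.
Total DoU = 1 + 4 = 5.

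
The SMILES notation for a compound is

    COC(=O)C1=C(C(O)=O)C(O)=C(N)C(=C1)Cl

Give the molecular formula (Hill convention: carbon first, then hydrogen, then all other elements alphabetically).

C9H8ClNO5

Walk through each heavy atom and fill implicit hydrogens from standard valence (C 4, N 3, O 2, S 2, halogen 1):
  atom 1: C, bond orders sum to 1 (valence 4) → 3 H
  atom 2: O, bond orders sum to 2 (valence 2) → 0 H
  atom 3: C, bond orders sum to 4 (valence 4) → 0 H
  atom 4: O, bond orders sum to 2 (valence 2) → 0 H
  atom 5: C, bond orders sum to 4 (valence 4) → 0 H
  atom 6: C, bond orders sum to 4 (valence 4) → 0 H
  atom 7: C, bond orders sum to 4 (valence 4) → 0 H
  atom 8: O, bond orders sum to 1 (valence 2) → 1 H
  atom 9: O, bond orders sum to 2 (valence 2) → 0 H
  atom 10: C, bond orders sum to 4 (valence 4) → 0 H
  atom 11: O, bond orders sum to 1 (valence 2) → 1 H
  atom 12: C, bond orders sum to 4 (valence 4) → 0 H
  atom 13: N, bond orders sum to 1 (valence 3) → 2 H
  atom 14: C, bond orders sum to 4 (valence 4) → 0 H
  atom 15: C, bond orders sum to 3 (valence 4) → 1 H
  atom 16: Cl (halogen, monovalent) → 0 H
Totals → C:9, H:8, Cl:1, N:1, O:5.
In Hill order: C9H8ClNO5.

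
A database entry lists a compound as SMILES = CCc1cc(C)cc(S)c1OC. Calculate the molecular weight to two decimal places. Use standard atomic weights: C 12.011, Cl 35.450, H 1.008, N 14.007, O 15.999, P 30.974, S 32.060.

First, the molecular formula is C10H14OS (counting implicit H from valence).
  C: 10 × 12.011 = 120.110
  H: 14 × 1.008 = 14.112
  O: 1 × 15.999 = 15.999
  S: 1 × 32.060 = 32.060
Sum: 10×12.011 + 14×1.008 + 1×15.999 + 1×32.060 = 182.281 → 182.28 g/mol.

182.28 g/mol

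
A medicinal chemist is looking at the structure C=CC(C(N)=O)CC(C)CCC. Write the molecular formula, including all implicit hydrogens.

Walk through each heavy atom and fill implicit hydrogens from standard valence (C 4, N 3, O 2, S 2, halogen 1):
  atom 1: C, bond orders sum to 2 (valence 4) → 2 H
  atom 2: C, bond orders sum to 3 (valence 4) → 1 H
  atom 3: C, bond orders sum to 3 (valence 4) → 1 H
  atom 4: C, bond orders sum to 4 (valence 4) → 0 H
  atom 5: N, bond orders sum to 1 (valence 3) → 2 H
  atom 6: O, bond orders sum to 2 (valence 2) → 0 H
  atom 7: C, bond orders sum to 2 (valence 4) → 2 H
  atom 8: C, bond orders sum to 3 (valence 4) → 1 H
  atom 9: C, bond orders sum to 1 (valence 4) → 3 H
  atom 10: C, bond orders sum to 2 (valence 4) → 2 H
  atom 11: C, bond orders sum to 2 (valence 4) → 2 H
  atom 12: C, bond orders sum to 1 (valence 4) → 3 H
Totals → C:10, H:19, N:1, O:1.

C10H19NO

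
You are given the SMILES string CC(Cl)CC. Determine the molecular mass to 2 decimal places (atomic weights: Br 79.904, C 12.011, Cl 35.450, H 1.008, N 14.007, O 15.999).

First, the molecular formula is C4H9Cl (counting implicit H from valence).
  C: 4 × 12.011 = 48.044
  Cl: 1 × 35.450 = 35.450
  H: 9 × 1.008 = 9.072
Sum: 4×12.011 + 1×35.450 + 9×1.008 = 92.566 → 92.57 g/mol.

92.57 g/mol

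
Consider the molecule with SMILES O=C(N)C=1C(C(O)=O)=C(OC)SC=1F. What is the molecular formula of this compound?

C7H6FNO4S

Walk through each heavy atom and fill implicit hydrogens from standard valence (C 4, N 3, O 2, S 2, halogen 1):
  atom 1: O, bond orders sum to 2 (valence 2) → 0 H
  atom 2: C, bond orders sum to 4 (valence 4) → 0 H
  atom 3: N, bond orders sum to 1 (valence 3) → 2 H
  atom 4: C, bond orders sum to 4 (valence 4) → 0 H
  atom 5: C, bond orders sum to 4 (valence 4) → 0 H
  atom 6: C, bond orders sum to 4 (valence 4) → 0 H
  atom 7: O, bond orders sum to 1 (valence 2) → 1 H
  atom 8: O, bond orders sum to 2 (valence 2) → 0 H
  atom 9: C, bond orders sum to 4 (valence 4) → 0 H
  atom 10: O, bond orders sum to 2 (valence 2) → 0 H
  atom 11: C, bond orders sum to 1 (valence 4) → 3 H
  atom 12: S, bond orders sum to 2 (valence 2) → 0 H
  atom 13: C, bond orders sum to 4 (valence 4) → 0 H
  atom 14: F (halogen, monovalent) → 0 H
Totals → C:7, H:6, F:1, N:1, O:4, S:1.
In Hill order: C7H6FNO4S.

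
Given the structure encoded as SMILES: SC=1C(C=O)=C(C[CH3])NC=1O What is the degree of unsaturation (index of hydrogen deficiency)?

Degree of unsaturation = (number of rings) + (number of π bonds).
Ring closures in the SMILES: 1.
π bonds: 3 double bonds (each 1 DoU) → 3 DoU from unsaturation.
Total DoU = 1 + 3 = 4.

4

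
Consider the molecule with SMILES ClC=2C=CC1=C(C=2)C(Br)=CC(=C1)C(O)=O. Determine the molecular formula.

C11H6BrClO2

Walk through each heavy atom and fill implicit hydrogens from standard valence (C 4, N 3, O 2, S 2, halogen 1):
  atom 1: Cl (halogen, monovalent) → 0 H
  atom 2: C, bond orders sum to 4 (valence 4) → 0 H
  atom 3: C, bond orders sum to 3 (valence 4) → 1 H
  atom 4: C, bond orders sum to 3 (valence 4) → 1 H
  atom 5: C, bond orders sum to 4 (valence 4) → 0 H
  atom 6: C, bond orders sum to 4 (valence 4) → 0 H
  atom 7: C, bond orders sum to 3 (valence 4) → 1 H
  atom 8: C, bond orders sum to 4 (valence 4) → 0 H
  atom 9: Br (halogen, monovalent) → 0 H
  atom 10: C, bond orders sum to 3 (valence 4) → 1 H
  atom 11: C, bond orders sum to 4 (valence 4) → 0 H
  atom 12: C, bond orders sum to 3 (valence 4) → 1 H
  atom 13: C, bond orders sum to 4 (valence 4) → 0 H
  atom 14: O, bond orders sum to 1 (valence 2) → 1 H
  atom 15: O, bond orders sum to 2 (valence 2) → 0 H
Totals → C:11, H:6, Br:1, Cl:1, O:2.
In Hill order: C11H6BrClO2.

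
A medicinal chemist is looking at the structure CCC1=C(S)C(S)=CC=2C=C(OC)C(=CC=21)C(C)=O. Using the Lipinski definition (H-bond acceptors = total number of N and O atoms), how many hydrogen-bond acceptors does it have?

2

N atoms: 0; O atoms: 2.
Lipinski HBA = 0 + 2 = 2.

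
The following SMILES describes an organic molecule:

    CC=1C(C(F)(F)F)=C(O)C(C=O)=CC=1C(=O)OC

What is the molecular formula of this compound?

Walk through each heavy atom and fill implicit hydrogens from standard valence (C 4, N 3, O 2, S 2, halogen 1):
  atom 1: C, bond orders sum to 1 (valence 4) → 3 H
  atom 2: C, bond orders sum to 4 (valence 4) → 0 H
  atom 3: C, bond orders sum to 4 (valence 4) → 0 H
  atom 4: C, bond orders sum to 4 (valence 4) → 0 H
  atom 5: F (halogen, monovalent) → 0 H
  atom 6: F (halogen, monovalent) → 0 H
  atom 7: F (halogen, monovalent) → 0 H
  atom 8: C, bond orders sum to 4 (valence 4) → 0 H
  atom 9: O, bond orders sum to 1 (valence 2) → 1 H
  atom 10: C, bond orders sum to 4 (valence 4) → 0 H
  atom 11: C, bond orders sum to 3 (valence 4) → 1 H
  atom 12: O, bond orders sum to 2 (valence 2) → 0 H
  atom 13: C, bond orders sum to 3 (valence 4) → 1 H
  atom 14: C, bond orders sum to 4 (valence 4) → 0 H
  atom 15: C, bond orders sum to 4 (valence 4) → 0 H
  atom 16: O, bond orders sum to 2 (valence 2) → 0 H
  atom 17: O, bond orders sum to 2 (valence 2) → 0 H
  atom 18: C, bond orders sum to 1 (valence 4) → 3 H
Totals → C:11, H:9, F:3, O:4.

C11H9F3O4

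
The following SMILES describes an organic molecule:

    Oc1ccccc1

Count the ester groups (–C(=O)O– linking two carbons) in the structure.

Scan the SMILES for the ester motif — none present.
Groups that are present: 1 hydroxyl.

0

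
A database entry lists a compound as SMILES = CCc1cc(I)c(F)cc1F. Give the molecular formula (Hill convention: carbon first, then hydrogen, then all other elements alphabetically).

Walk through each heavy atom and fill implicit hydrogens from standard valence (C 4, N 3, O 2, S 2, halogen 1); for lowercase aromatic atoms, an aromatic c carries 1 H when it has two neighbours and 0 H with three, and aromatic n carries 0 H:
  atom 1: C, bond orders sum to 1 (valence 4) → 3 H
  atom 2: C, bond orders sum to 2 (valence 4) → 2 H
  atom 3: aromatic c, 3 neighbours → 0 H
  atom 4: aromatic c, 2 neighbours → 1 H
  atom 5: aromatic c, 3 neighbours → 0 H
  atom 6: I (halogen, monovalent) → 0 H
  atom 7: aromatic c, 3 neighbours → 0 H
  atom 8: F (halogen, monovalent) → 0 H
  atom 9: aromatic c, 2 neighbours → 1 H
  atom 10: aromatic c, 3 neighbours → 0 H
  atom 11: F (halogen, monovalent) → 0 H
Totals → C:8, H:7, F:2, I:1.

C8H7F2I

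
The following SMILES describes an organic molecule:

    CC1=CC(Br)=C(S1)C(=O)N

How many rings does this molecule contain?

In SMILES, each pair of matching ring-closure digits denotes one ring-closing bond; the number of such bonds equals the number of independent rings.
Ring-closure bonds here: 1.

1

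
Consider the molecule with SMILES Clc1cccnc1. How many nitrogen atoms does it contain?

Scan the SMILES for N atoms (remember two-letter symbols like Cl and Br are single atoms).
Nitrogen count: 1.

1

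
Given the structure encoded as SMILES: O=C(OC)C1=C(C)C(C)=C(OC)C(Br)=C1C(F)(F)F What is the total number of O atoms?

Scan the SMILES for O atoms (remember two-letter symbols like Cl and Br are single atoms).
Oxygen count: 3.

3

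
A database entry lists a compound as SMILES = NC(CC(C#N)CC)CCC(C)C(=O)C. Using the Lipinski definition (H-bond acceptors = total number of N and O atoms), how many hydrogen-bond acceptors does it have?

N atoms: 2; O atoms: 1.
Lipinski HBA = 2 + 1 = 3.

3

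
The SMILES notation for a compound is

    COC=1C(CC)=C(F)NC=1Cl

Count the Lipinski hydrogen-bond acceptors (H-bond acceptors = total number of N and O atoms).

2

N atoms: 1; O atoms: 1.
Lipinski HBA = 1 + 1 = 2.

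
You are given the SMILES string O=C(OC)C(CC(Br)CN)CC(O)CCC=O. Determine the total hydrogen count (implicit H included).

Walk through each heavy atom and fill implicit hydrogens from standard valence (C 4, N 3, O 2, S 2, halogen 1):
  atom 1: O, bond orders sum to 2 (valence 2) → 0 H
  atom 2: C, bond orders sum to 4 (valence 4) → 0 H
  atom 3: O, bond orders sum to 2 (valence 2) → 0 H
  atom 4: C, bond orders sum to 1 (valence 4) → 3 H
  atom 5: C, bond orders sum to 3 (valence 4) → 1 H
  atom 6: C, bond orders sum to 2 (valence 4) → 2 H
  atom 7: C, bond orders sum to 3 (valence 4) → 1 H
  atom 8: Br (halogen, monovalent) → 0 H
  atom 9: C, bond orders sum to 2 (valence 4) → 2 H
  atom 10: N, bond orders sum to 1 (valence 3) → 2 H
  atom 11: C, bond orders sum to 2 (valence 4) → 2 H
  atom 12: C, bond orders sum to 3 (valence 4) → 1 H
  atom 13: O, bond orders sum to 1 (valence 2) → 1 H
  atom 14: C, bond orders sum to 2 (valence 4) → 2 H
  atom 15: C, bond orders sum to 2 (valence 4) → 2 H
  atom 16: C, bond orders sum to 3 (valence 4) → 1 H
  atom 17: O, bond orders sum to 2 (valence 2) → 0 H
Total hydrogens: 20.

20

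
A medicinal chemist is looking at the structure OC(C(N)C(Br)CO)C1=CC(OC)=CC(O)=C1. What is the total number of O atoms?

4

Scan the SMILES for O atoms (remember two-letter symbols like Cl and Br are single atoms).
Oxygen count: 4.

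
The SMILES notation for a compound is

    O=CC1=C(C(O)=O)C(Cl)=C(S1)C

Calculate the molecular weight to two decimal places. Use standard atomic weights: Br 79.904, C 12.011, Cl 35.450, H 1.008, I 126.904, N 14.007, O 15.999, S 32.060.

First, the molecular formula is C7H5ClO3S (counting implicit H from valence).
  C: 7 × 12.011 = 84.077
  Cl: 1 × 35.450 = 35.450
  H: 5 × 1.008 = 5.040
  O: 3 × 15.999 = 47.997
  S: 1 × 32.060 = 32.060
Sum: 7×12.011 + 1×35.450 + 5×1.008 + 3×15.999 + 1×32.060 = 204.624 → 204.62 g/mol.

204.62 g/mol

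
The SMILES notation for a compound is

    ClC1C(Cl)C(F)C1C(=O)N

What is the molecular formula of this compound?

Walk through each heavy atom and fill implicit hydrogens from standard valence (C 4, N 3, O 2, S 2, halogen 1):
  atom 1: Cl (halogen, monovalent) → 0 H
  atom 2: C, bond orders sum to 3 (valence 4) → 1 H
  atom 3: C, bond orders sum to 3 (valence 4) → 1 H
  atom 4: Cl (halogen, monovalent) → 0 H
  atom 5: C, bond orders sum to 3 (valence 4) → 1 H
  atom 6: F (halogen, monovalent) → 0 H
  atom 7: C, bond orders sum to 3 (valence 4) → 1 H
  atom 8: C, bond orders sum to 4 (valence 4) → 0 H
  atom 9: O, bond orders sum to 2 (valence 2) → 0 H
  atom 10: N, bond orders sum to 1 (valence 3) → 2 H
Totals → C:5, H:6, Cl:2, F:1, N:1, O:1.
In Hill order: C5H6Cl2FNO.

C5H6Cl2FNO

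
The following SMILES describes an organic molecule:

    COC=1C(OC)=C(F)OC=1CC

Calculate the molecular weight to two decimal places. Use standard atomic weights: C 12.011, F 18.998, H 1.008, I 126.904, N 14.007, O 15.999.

174.17 g/mol

First, the molecular formula is C8H11FO3 (counting implicit H from valence).
  C: 8 × 12.011 = 96.088
  F: 1 × 18.998 = 18.998
  H: 11 × 1.008 = 11.088
  O: 3 × 15.999 = 47.997
Sum: 8×12.011 + 1×18.998 + 11×1.008 + 3×15.999 = 174.171 → 174.17 g/mol.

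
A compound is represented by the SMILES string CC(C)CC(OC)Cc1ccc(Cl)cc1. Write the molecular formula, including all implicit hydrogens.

Walk through each heavy atom and fill implicit hydrogens from standard valence (C 4, N 3, O 2, S 2, halogen 1); for lowercase aromatic atoms, an aromatic c carries 1 H when it has two neighbours and 0 H with three, and aromatic n carries 0 H:
  atom 1: C, bond orders sum to 1 (valence 4) → 3 H
  atom 2: C, bond orders sum to 3 (valence 4) → 1 H
  atom 3: C, bond orders sum to 1 (valence 4) → 3 H
  atom 4: C, bond orders sum to 2 (valence 4) → 2 H
  atom 5: C, bond orders sum to 3 (valence 4) → 1 H
  atom 6: O, bond orders sum to 2 (valence 2) → 0 H
  atom 7: C, bond orders sum to 1 (valence 4) → 3 H
  atom 8: C, bond orders sum to 2 (valence 4) → 2 H
  atom 9: aromatic c, 3 neighbours → 0 H
  atom 10: aromatic c, 2 neighbours → 1 H
  atom 11: aromatic c, 2 neighbours → 1 H
  atom 12: aromatic c, 3 neighbours → 0 H
  atom 13: Cl (halogen, monovalent) → 0 H
  atom 14: aromatic c, 2 neighbours → 1 H
  atom 15: aromatic c, 2 neighbours → 1 H
Totals → C:13, H:19, Cl:1, O:1.
In Hill order: C13H19ClO.

C13H19ClO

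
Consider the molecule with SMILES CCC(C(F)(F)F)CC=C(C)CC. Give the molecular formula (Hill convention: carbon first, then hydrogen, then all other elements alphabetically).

C10H17F3

Walk through each heavy atom and fill implicit hydrogens from standard valence (C 4, N 3, O 2, S 2, halogen 1):
  atom 1: C, bond orders sum to 1 (valence 4) → 3 H
  atom 2: C, bond orders sum to 2 (valence 4) → 2 H
  atom 3: C, bond orders sum to 3 (valence 4) → 1 H
  atom 4: C, bond orders sum to 4 (valence 4) → 0 H
  atom 5: F (halogen, monovalent) → 0 H
  atom 6: F (halogen, monovalent) → 0 H
  atom 7: F (halogen, monovalent) → 0 H
  atom 8: C, bond orders sum to 2 (valence 4) → 2 H
  atom 9: C, bond orders sum to 3 (valence 4) → 1 H
  atom 10: C, bond orders sum to 4 (valence 4) → 0 H
  atom 11: C, bond orders sum to 1 (valence 4) → 3 H
  atom 12: C, bond orders sum to 2 (valence 4) → 2 H
  atom 13: C, bond orders sum to 1 (valence 4) → 3 H
Totals → C:10, H:17, F:3.
In Hill order: C10H17F3.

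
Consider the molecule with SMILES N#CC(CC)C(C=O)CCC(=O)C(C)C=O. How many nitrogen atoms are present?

1

Scan the SMILES for N atoms (remember two-letter symbols like Cl and Br are single atoms).
Nitrogen count: 1.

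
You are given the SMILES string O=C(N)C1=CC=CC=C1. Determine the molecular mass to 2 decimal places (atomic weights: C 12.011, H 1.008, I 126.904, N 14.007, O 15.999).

First, the molecular formula is C7H7NO (counting implicit H from valence).
  C: 7 × 12.011 = 84.077
  H: 7 × 1.008 = 7.056
  N: 1 × 14.007 = 14.007
  O: 1 × 15.999 = 15.999
Sum: 7×12.011 + 7×1.008 + 1×14.007 + 1×15.999 = 121.139 → 121.14 g/mol.

121.14 g/mol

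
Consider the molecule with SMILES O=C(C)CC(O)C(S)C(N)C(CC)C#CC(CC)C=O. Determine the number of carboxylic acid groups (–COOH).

Scan the SMILES for the carboxylic acid motif — none present.
Groups that are present: 1 aldehyde, 1 alkyne, 1 hydroxyl, 1 ketone, 1 primary amine, 1 thiol.

0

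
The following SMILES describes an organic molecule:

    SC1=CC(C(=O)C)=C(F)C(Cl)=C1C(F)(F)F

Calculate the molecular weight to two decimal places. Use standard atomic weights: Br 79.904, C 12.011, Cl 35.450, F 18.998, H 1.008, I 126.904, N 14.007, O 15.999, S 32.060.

272.64 g/mol

First, the molecular formula is C9H5ClF4OS (counting implicit H from valence).
  C: 9 × 12.011 = 108.099
  Cl: 1 × 35.450 = 35.450
  F: 4 × 18.998 = 75.992
  H: 5 × 1.008 = 5.040
  O: 1 × 15.999 = 15.999
  S: 1 × 32.060 = 32.060
Sum: 9×12.011 + 1×35.450 + 4×18.998 + 5×1.008 + 1×15.999 + 1×32.060 = 272.640 → 272.64 g/mol.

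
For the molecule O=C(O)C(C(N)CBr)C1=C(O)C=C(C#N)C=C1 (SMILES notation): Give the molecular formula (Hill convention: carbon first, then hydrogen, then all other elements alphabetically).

Walk through each heavy atom and fill implicit hydrogens from standard valence (C 4, N 3, O 2, S 2, halogen 1):
  atom 1: O, bond orders sum to 2 (valence 2) → 0 H
  atom 2: C, bond orders sum to 4 (valence 4) → 0 H
  atom 3: O, bond orders sum to 1 (valence 2) → 1 H
  atom 4: C, bond orders sum to 3 (valence 4) → 1 H
  atom 5: C, bond orders sum to 3 (valence 4) → 1 H
  atom 6: N, bond orders sum to 1 (valence 3) → 2 H
  atom 7: C, bond orders sum to 2 (valence 4) → 2 H
  atom 8: Br (halogen, monovalent) → 0 H
  atom 9: C, bond orders sum to 4 (valence 4) → 0 H
  atom 10: C, bond orders sum to 4 (valence 4) → 0 H
  atom 11: O, bond orders sum to 1 (valence 2) → 1 H
  atom 12: C, bond orders sum to 3 (valence 4) → 1 H
  atom 13: C, bond orders sum to 4 (valence 4) → 0 H
  atom 14: C, bond orders sum to 4 (valence 4) → 0 H
  atom 15: N, bond orders sum to 3 (valence 3) → 0 H
  atom 16: C, bond orders sum to 3 (valence 4) → 1 H
  atom 17: C, bond orders sum to 3 (valence 4) → 1 H
Totals → C:11, H:11, Br:1, N:2, O:3.

C11H11BrN2O3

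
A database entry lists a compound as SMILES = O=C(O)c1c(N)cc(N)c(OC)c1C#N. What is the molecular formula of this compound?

C9H9N3O3

Walk through each heavy atom and fill implicit hydrogens from standard valence (C 4, N 3, O 2, S 2, halogen 1); for lowercase aromatic atoms, an aromatic c carries 1 H when it has two neighbours and 0 H with three, and aromatic n carries 0 H:
  atom 1: O, bond orders sum to 2 (valence 2) → 0 H
  atom 2: C, bond orders sum to 4 (valence 4) → 0 H
  atom 3: O, bond orders sum to 1 (valence 2) → 1 H
  atom 4: aromatic c, 3 neighbours → 0 H
  atom 5: aromatic c, 3 neighbours → 0 H
  atom 6: N, bond orders sum to 1 (valence 3) → 2 H
  atom 7: aromatic c, 2 neighbours → 1 H
  atom 8: aromatic c, 3 neighbours → 0 H
  atom 9: N, bond orders sum to 1 (valence 3) → 2 H
  atom 10: aromatic c, 3 neighbours → 0 H
  atom 11: O, bond orders sum to 2 (valence 2) → 0 H
  atom 12: C, bond orders sum to 1 (valence 4) → 3 H
  atom 13: aromatic c, 3 neighbours → 0 H
  atom 14: C, bond orders sum to 4 (valence 4) → 0 H
  atom 15: N, bond orders sum to 3 (valence 3) → 0 H
Totals → C:9, H:9, N:3, O:3.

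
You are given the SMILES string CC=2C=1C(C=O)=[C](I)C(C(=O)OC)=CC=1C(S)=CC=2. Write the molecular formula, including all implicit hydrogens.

C14H11IO3S

Walk through each heavy atom and fill implicit hydrogens from standard valence (C 4, N 3, O 2, S 2, halogen 1):
  atom 1: C, bond orders sum to 1 (valence 4) → 3 H
  atom 2: C, bond orders sum to 4 (valence 4) → 0 H
  atom 3: C, bond orders sum to 4 (valence 4) → 0 H
  atom 4: C, bond orders sum to 4 (valence 4) → 0 H
  atom 5: C, bond orders sum to 3 (valence 4) → 1 H
  atom 6: O, bond orders sum to 2 (valence 2) → 0 H
  atom 7: C with explicit H count 0
  atom 8: I (halogen, monovalent) → 0 H
  atom 9: C, bond orders sum to 4 (valence 4) → 0 H
  atom 10: C, bond orders sum to 4 (valence 4) → 0 H
  atom 11: O, bond orders sum to 2 (valence 2) → 0 H
  atom 12: O, bond orders sum to 2 (valence 2) → 0 H
  atom 13: C, bond orders sum to 1 (valence 4) → 3 H
  atom 14: C, bond orders sum to 3 (valence 4) → 1 H
  atom 15: C, bond orders sum to 4 (valence 4) → 0 H
  atom 16: C, bond orders sum to 4 (valence 4) → 0 H
  atom 17: S, bond orders sum to 1 (valence 2) → 1 H
  atom 18: C, bond orders sum to 3 (valence 4) → 1 H
  atom 19: C, bond orders sum to 3 (valence 4) → 1 H
Totals → C:14, H:11, I:1, O:3, S:1.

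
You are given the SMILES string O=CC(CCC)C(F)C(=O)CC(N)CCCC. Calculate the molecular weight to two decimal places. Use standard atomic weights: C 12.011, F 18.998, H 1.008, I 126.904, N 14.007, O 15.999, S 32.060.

245.34 g/mol

First, the molecular formula is C13H24FNO2 (counting implicit H from valence).
  C: 13 × 12.011 = 156.143
  F: 1 × 18.998 = 18.998
  H: 24 × 1.008 = 24.192
  N: 1 × 14.007 = 14.007
  O: 2 × 15.999 = 31.998
Sum: 13×12.011 + 1×18.998 + 24×1.008 + 1×14.007 + 2×15.999 = 245.338 → 245.34 g/mol.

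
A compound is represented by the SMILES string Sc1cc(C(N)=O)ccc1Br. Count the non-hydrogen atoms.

11

Every atom symbol written in the SMILES (organic subset) is one heavy atom; implicit H are not written.
Heavy atoms by element → Br:1, C:7, N:1, O:1, S:1.
Total: 11.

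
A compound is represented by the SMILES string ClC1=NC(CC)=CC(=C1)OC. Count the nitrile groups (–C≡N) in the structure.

Scan the SMILES for the nitrile motif — none present.
Groups that are present: 1 ether.

0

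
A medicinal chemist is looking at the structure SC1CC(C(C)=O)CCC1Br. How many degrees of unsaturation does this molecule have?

Molecular formula: C8H13BrOS.
DoU = (2C + 2 + N − H − X) / 2, where X is the halogen count and O/S are ignored.
    = (2·8 + 2 + 0 − 13 − 1) / 2 = 4 / 2 = 2.

2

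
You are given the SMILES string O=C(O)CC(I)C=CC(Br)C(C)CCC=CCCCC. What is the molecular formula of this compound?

Walk through each heavy atom and fill implicit hydrogens from standard valence (C 4, N 3, O 2, S 2, halogen 1):
  atom 1: O, bond orders sum to 2 (valence 2) → 0 H
  atom 2: C, bond orders sum to 4 (valence 4) → 0 H
  atom 3: O, bond orders sum to 1 (valence 2) → 1 H
  atom 4: C, bond orders sum to 2 (valence 4) → 2 H
  atom 5: C, bond orders sum to 3 (valence 4) → 1 H
  atom 6: I (halogen, monovalent) → 0 H
  atom 7: C, bond orders sum to 3 (valence 4) → 1 H
  atom 8: C, bond orders sum to 3 (valence 4) → 1 H
  atom 9: C, bond orders sum to 3 (valence 4) → 1 H
  atom 10: Br (halogen, monovalent) → 0 H
  atom 11: C, bond orders sum to 3 (valence 4) → 1 H
  atom 12: C, bond orders sum to 1 (valence 4) → 3 H
  atom 13: C, bond orders sum to 2 (valence 4) → 2 H
  atom 14: C, bond orders sum to 2 (valence 4) → 2 H
  atom 15: C, bond orders sum to 3 (valence 4) → 1 H
  atom 16: C, bond orders sum to 3 (valence 4) → 1 H
  atom 17: C, bond orders sum to 2 (valence 4) → 2 H
  atom 18: C, bond orders sum to 2 (valence 4) → 2 H
  atom 19: C, bond orders sum to 2 (valence 4) → 2 H
  atom 20: C, bond orders sum to 1 (valence 4) → 3 H
Totals → C:16, H:26, Br:1, I:1, O:2.
In Hill order: C16H26BrIO2.

C16H26BrIO2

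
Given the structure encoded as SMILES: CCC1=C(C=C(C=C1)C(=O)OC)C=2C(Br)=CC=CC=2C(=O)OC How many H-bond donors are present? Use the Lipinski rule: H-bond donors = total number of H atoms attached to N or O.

0

Donors: find every N or O and count the H atoms it carries.
  atom 10 (O): bond orders sum to 2 → 0 H
  atom 11 (O): bond orders sum to 2 → 0 H
  atom 21 (O): bond orders sum to 2 → 0 H
  atom 22 (O): bond orders sum to 2 → 0 H
Lipinski HBD = 0.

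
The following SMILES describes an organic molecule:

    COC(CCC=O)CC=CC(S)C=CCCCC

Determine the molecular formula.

Walk through each heavy atom and fill implicit hydrogens from standard valence (C 4, N 3, O 2, S 2, halogen 1):
  atom 1: C, bond orders sum to 1 (valence 4) → 3 H
  atom 2: O, bond orders sum to 2 (valence 2) → 0 H
  atom 3: C, bond orders sum to 3 (valence 4) → 1 H
  atom 4: C, bond orders sum to 2 (valence 4) → 2 H
  atom 5: C, bond orders sum to 2 (valence 4) → 2 H
  atom 6: C, bond orders sum to 3 (valence 4) → 1 H
  atom 7: O, bond orders sum to 2 (valence 2) → 0 H
  atom 8: C, bond orders sum to 2 (valence 4) → 2 H
  atom 9: C, bond orders sum to 3 (valence 4) → 1 H
  atom 10: C, bond orders sum to 3 (valence 4) → 1 H
  atom 11: C, bond orders sum to 3 (valence 4) → 1 H
  atom 12: S, bond orders sum to 1 (valence 2) → 1 H
  atom 13: C, bond orders sum to 3 (valence 4) → 1 H
  atom 14: C, bond orders sum to 3 (valence 4) → 1 H
  atom 15: C, bond orders sum to 2 (valence 4) → 2 H
  atom 16: C, bond orders sum to 2 (valence 4) → 2 H
  atom 17: C, bond orders sum to 2 (valence 4) → 2 H
  atom 18: C, bond orders sum to 1 (valence 4) → 3 H
Totals → C:15, H:26, O:2, S:1.

C15H26O2S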